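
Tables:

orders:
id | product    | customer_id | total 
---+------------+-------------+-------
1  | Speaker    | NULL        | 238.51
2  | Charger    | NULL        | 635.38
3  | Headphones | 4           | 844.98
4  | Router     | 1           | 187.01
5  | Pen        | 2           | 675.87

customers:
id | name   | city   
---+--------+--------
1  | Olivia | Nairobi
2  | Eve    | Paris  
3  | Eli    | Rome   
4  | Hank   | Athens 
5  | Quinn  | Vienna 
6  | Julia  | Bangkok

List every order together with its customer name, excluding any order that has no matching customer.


INNER JOIN keeps only orders rows whose customer_id matches an id in customers. Walk through each order:
  - order 1 (Speaker): customer_id=NULL, no match -> dropped
  - order 2 (Charger): customer_id=NULL, no match -> dropped
  - order 3 (Headphones): customer_id=4 -> matches Hank
  - order 4 (Router): customer_id=1 -> matches Olivia
  - order 5 (Pen): customer_id=2 -> matches Eve
So 2 of 5 rows are dropped.

SQL:
SELECT a.product, b.name AS customer
FROM orders a
INNER JOIN customers b ON a.customer_id = b.id

Result:
product    | customer
-----------+---------
Headphones | Hank    
Router     | Olivia  
Pen        | Eve     


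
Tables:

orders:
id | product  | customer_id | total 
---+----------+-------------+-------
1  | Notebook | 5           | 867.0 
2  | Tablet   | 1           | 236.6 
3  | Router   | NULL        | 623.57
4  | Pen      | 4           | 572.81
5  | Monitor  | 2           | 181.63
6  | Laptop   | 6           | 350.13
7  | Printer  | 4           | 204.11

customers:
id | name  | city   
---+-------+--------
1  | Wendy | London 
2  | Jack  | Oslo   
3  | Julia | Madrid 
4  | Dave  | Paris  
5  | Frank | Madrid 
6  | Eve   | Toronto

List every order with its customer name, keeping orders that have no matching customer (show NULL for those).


LEFT JOIN keeps every row from orders (the left table); where customer_id has no match in customers, the customer columns become NULL. Walk through each order:
  - order 1 (Notebook): customer_id=5 -> matches Frank
  - order 2 (Tablet): customer_id=1 -> matches Wendy
  - order 3 (Router): customer_id=NULL, no match -> kept with NULL
  - order 4 (Pen): customer_id=4 -> matches Dave
  - order 5 (Monitor): customer_id=2 -> matches Jack
  - order 6 (Laptop): customer_id=6 -> matches Eve
  - order 7 (Printer): customer_id=4 -> matches Dave
All 7 rows appear; 1 has NULL customer.

SQL:
SELECT a.product, b.name AS customer
FROM orders a
LEFT JOIN customers b ON a.customer_id = b.id

Result:
product  | customer
---------+---------
Notebook | Frank   
Tablet   | Wendy   
Router   | NULL    
Pen      | Dave    
Monitor  | Jack    
Laptop   | Eve     
Printer  | Dave    


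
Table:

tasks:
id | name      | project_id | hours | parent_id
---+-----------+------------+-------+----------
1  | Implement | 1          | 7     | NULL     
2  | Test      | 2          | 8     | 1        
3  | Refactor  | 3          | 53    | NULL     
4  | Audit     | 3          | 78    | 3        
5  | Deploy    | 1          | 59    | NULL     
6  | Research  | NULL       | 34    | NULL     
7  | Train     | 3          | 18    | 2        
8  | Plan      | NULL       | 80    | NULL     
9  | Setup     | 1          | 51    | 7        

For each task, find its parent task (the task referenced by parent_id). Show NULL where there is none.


This is a self-join: tasks is joined to a second copy of itself, matching each row's parent_id to another row's id. Use LEFT JOIN so rows with parent_id=NULL are kept.
  - task 1 (Implement): parent_id=NULL -> NULL
  - task 2 (Test): parent_id=1 -> Implement
  - task 3 (Refactor): parent_id=NULL -> NULL
  - task 4 (Audit): parent_id=3 -> Refactor
  - task 5 (Deploy): parent_id=NULL -> NULL
  - task 6 (Research): parent_id=NULL -> NULL
  - task 7 (Train): parent_id=2 -> Test
  - task 8 (Plan): parent_id=NULL -> NULL
  - task 9 (Setup): parent_id=7 -> Train

SQL:
SELECT a.name AS item, b.name AS parent
FROM tasks a
LEFT JOIN tasks b ON a.parent_id = b.id

Result:
item      | parent   
----------+----------
Implement | NULL     
Test      | Implement
Refactor  | NULL     
Audit     | Refactor 
Deploy    | NULL     
Research  | NULL     
Train     | Test     
Plan      | NULL     
Setup     | Train    


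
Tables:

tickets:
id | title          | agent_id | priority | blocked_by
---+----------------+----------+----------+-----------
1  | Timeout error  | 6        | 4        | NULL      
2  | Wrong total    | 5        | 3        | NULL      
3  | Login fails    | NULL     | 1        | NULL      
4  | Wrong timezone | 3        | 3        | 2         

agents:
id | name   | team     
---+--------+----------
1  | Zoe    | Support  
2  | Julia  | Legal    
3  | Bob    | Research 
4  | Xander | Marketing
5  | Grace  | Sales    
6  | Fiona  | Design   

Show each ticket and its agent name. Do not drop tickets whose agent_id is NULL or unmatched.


LEFT JOIN keeps every row from tickets (the left table); where agent_id has no match in agents, the agent columns become NULL. Walk through each ticket:
  - ticket 1 (Timeout error): agent_id=6 -> matches Fiona
  - ticket 2 (Wrong total): agent_id=5 -> matches Grace
  - ticket 3 (Login fails): agent_id=NULL, no match -> kept with NULL
  - ticket 4 (Wrong timezone): agent_id=3 -> matches Bob
All 4 rows appear; 1 has NULL agent.

SQL:
SELECT a.title, b.name AS agent
FROM tickets a
LEFT JOIN agents b ON a.agent_id = b.id

Result:
title          | agent
---------------+------
Timeout error  | Fiona
Wrong total    | Grace
Login fails    | NULL 
Wrong timezone | Bob  


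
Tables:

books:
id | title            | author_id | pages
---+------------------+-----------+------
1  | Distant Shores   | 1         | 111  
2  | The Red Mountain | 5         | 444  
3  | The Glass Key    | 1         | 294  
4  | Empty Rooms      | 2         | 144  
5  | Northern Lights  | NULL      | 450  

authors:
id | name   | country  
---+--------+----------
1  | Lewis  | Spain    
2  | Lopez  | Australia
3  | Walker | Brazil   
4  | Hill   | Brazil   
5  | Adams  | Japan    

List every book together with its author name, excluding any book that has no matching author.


INNER JOIN keeps only books rows whose author_id matches an id in authors. Walk through each book:
  - book 1 (Distant Shores): author_id=1 -> matches Lewis
  - book 2 (The Red Mountain): author_id=5 -> matches Adams
  - book 3 (The Glass Key): author_id=1 -> matches Lewis
  - book 4 (Empty Rooms): author_id=2 -> matches Lopez
  - book 5 (Northern Lights): author_id=NULL, no match -> dropped
So 1 of 5 rows is dropped.

SQL:
SELECT a.title, b.name AS author
FROM books a
INNER JOIN authors b ON a.author_id = b.id

Result:
title            | author
-----------------+-------
Distant Shores   | Lewis 
The Red Mountain | Adams 
The Glass Key    | Lewis 
Empty Rooms      | Lopez 


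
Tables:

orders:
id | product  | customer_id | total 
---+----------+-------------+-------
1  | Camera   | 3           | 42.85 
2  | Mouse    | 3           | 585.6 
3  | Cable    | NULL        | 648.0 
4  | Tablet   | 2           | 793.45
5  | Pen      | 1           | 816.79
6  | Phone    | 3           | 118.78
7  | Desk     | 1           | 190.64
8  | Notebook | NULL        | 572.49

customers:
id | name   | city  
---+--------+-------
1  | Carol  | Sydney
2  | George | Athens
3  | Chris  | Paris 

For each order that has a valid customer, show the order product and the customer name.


INNER JOIN keeps only orders rows whose customer_id matches an id in customers. Walk through each order:
  - order 1 (Camera): customer_id=3 -> matches Chris
  - order 2 (Mouse): customer_id=3 -> matches Chris
  - order 3 (Cable): customer_id=NULL, no match -> dropped
  - order 4 (Tablet): customer_id=2 -> matches George
  - order 5 (Pen): customer_id=1 -> matches Carol
  - order 6 (Phone): customer_id=3 -> matches Chris
  - order 7 (Desk): customer_id=1 -> matches Carol
  - order 8 (Notebook): customer_id=NULL, no match -> dropped
So 2 of 8 rows are dropped.

SQL:
SELECT a.product, b.name AS customer
FROM orders a
INNER JOIN customers b ON a.customer_id = b.id

Result:
product | customer
--------+---------
Camera  | Chris   
Mouse   | Chris   
Tablet  | George  
Pen     | Carol   
Phone   | Chris   
Desk    | Carol   


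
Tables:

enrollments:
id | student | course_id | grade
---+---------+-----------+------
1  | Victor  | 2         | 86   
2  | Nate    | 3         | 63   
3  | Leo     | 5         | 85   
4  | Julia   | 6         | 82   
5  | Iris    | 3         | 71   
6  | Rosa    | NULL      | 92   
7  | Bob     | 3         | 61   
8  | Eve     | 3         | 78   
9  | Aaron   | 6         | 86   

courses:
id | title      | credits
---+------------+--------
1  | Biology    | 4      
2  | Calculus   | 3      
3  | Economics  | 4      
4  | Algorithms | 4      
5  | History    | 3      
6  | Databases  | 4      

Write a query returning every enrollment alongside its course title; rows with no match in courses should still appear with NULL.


LEFT JOIN keeps every row from enrollments (the left table); where course_id has no match in courses, the course columns become NULL. Walk through each enrollment:
  - enrollment 1 (Victor): course_id=2 -> matches Calculus
  - enrollment 2 (Nate): course_id=3 -> matches Economics
  - enrollment 3 (Leo): course_id=5 -> matches History
  - enrollment 4 (Julia): course_id=6 -> matches Databases
  - enrollment 5 (Iris): course_id=3 -> matches Economics
  - enrollment 6 (Rosa): course_id=NULL, no match -> kept with NULL
  - enrollment 7 (Bob): course_id=3 -> matches Economics
  - enrollment 8 (Eve): course_id=3 -> matches Economics
  - enrollment 9 (Aaron): course_id=6 -> matches Databases
All 9 rows appear; 1 has NULL course.

SQL:
SELECT a.student, b.title AS course
FROM enrollments a
LEFT JOIN courses b ON a.course_id = b.id

Result:
student | course   
--------+----------
Victor  | Calculus 
Nate    | Economics
Leo     | History  
Julia   | Databases
Iris    | Economics
Rosa    | NULL     
Bob     | Economics
Eve     | Economics
Aaron   | Databases


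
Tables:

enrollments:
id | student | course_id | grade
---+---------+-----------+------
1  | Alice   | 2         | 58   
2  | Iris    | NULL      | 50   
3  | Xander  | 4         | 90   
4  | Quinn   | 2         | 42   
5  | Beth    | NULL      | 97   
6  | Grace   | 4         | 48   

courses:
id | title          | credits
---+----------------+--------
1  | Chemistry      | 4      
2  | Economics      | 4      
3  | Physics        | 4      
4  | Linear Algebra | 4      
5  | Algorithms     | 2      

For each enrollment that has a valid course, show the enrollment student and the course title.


INNER JOIN keeps only enrollments rows whose course_id matches an id in courses. Walk through each enrollment:
  - enrollment 1 (Alice): course_id=2 -> matches Economics
  - enrollment 2 (Iris): course_id=NULL, no match -> dropped
  - enrollment 3 (Xander): course_id=4 -> matches Linear Algebra
  - enrollment 4 (Quinn): course_id=2 -> matches Economics
  - enrollment 5 (Beth): course_id=NULL, no match -> dropped
  - enrollment 6 (Grace): course_id=4 -> matches Linear Algebra
So 2 of 6 rows are dropped.

SQL:
SELECT a.student, b.title AS course
FROM enrollments a
INNER JOIN courses b ON a.course_id = b.id

Result:
student | course        
--------+---------------
Alice   | Economics     
Xander  | Linear Algebra
Quinn   | Economics     
Grace   | Linear Algebra


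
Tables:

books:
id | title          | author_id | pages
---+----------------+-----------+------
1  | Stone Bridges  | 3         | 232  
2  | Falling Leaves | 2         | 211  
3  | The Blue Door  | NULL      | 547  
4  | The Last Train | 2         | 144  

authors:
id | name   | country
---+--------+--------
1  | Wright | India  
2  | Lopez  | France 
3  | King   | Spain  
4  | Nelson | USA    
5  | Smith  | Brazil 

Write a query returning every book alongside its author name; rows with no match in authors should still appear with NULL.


LEFT JOIN keeps every row from books (the left table); where author_id has no match in authors, the author columns become NULL. Walk through each book:
  - book 1 (Stone Bridges): author_id=3 -> matches King
  - book 2 (Falling Leaves): author_id=2 -> matches Lopez
  - book 3 (The Blue Door): author_id=NULL, no match -> kept with NULL
  - book 4 (The Last Train): author_id=2 -> matches Lopez
All 4 rows appear; 1 has NULL author.

SQL:
SELECT a.title, b.name AS author
FROM books a
LEFT JOIN authors b ON a.author_id = b.id

Result:
title          | author
---------------+-------
Stone Bridges  | King  
Falling Leaves | Lopez 
The Blue Door  | NULL  
The Last Train | Lopez 


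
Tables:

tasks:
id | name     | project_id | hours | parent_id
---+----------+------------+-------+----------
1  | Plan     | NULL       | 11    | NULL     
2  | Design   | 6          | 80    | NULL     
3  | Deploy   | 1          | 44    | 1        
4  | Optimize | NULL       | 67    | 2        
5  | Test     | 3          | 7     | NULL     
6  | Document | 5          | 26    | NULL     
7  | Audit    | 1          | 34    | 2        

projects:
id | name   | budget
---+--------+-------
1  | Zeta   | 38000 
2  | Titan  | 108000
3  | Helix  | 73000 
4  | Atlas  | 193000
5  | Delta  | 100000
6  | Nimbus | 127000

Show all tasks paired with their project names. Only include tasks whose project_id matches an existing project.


INNER JOIN keeps only tasks rows whose project_id matches an id in projects. Walk through each task:
  - task 1 (Plan): project_id=NULL, no match -> dropped
  - task 2 (Design): project_id=6 -> matches Nimbus
  - task 3 (Deploy): project_id=1 -> matches Zeta
  - task 4 (Optimize): project_id=NULL, no match -> dropped
  - task 5 (Test): project_id=3 -> matches Helix
  - task 6 (Document): project_id=5 -> matches Delta
  - task 7 (Audit): project_id=1 -> matches Zeta
So 2 of 7 rows are dropped.

SQL:
SELECT a.name, b.name AS project
FROM tasks a
INNER JOIN projects b ON a.project_id = b.id

Result:
name     | project
---------+--------
Design   | Nimbus 
Deploy   | Zeta   
Test     | Helix  
Document | Delta  
Audit    | Zeta   


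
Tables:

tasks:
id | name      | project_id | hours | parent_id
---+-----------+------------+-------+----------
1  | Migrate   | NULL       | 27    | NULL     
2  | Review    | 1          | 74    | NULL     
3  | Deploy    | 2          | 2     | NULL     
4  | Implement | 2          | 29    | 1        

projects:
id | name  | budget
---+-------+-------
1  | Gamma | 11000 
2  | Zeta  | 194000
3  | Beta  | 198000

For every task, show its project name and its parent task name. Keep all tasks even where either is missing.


Two LEFT JOINs from the same base table tasks: one to projects via project_id, one to tasks itself via parent_id. Both are LEFT so every task is preserved.
Match against projects:
  - task 1 (Migrate): project_id=NULL, no match -> kept with NULL
  - task 2 (Review): project_id=1 -> matches Gamma
  - task 3 (Deploy): project_id=2 -> matches Zeta
  - task 4 (Implement): project_id=2 -> matches Zeta
Match against tasks (self):
  - task 1 (Migrate): parent_id=NULL -> NULL
  - task 2 (Review): parent_id=NULL -> NULL
  - task 3 (Deploy): parent_id=NULL -> NULL
  - task 4 (Implement): parent_id=1 -> Migrate

SQL:
SELECT a.name, b.name AS project, c.name AS parent
FROM tasks a
LEFT JOIN projects b ON a.project_id = b.id
LEFT JOIN tasks c ON a.parent_id = c.id

Result:
name      | project | parent 
----------+---------+--------
Migrate   | NULL    | NULL   
Review    | Gamma   | NULL   
Deploy    | Zeta    | NULL   
Implement | Zeta    | Migrate


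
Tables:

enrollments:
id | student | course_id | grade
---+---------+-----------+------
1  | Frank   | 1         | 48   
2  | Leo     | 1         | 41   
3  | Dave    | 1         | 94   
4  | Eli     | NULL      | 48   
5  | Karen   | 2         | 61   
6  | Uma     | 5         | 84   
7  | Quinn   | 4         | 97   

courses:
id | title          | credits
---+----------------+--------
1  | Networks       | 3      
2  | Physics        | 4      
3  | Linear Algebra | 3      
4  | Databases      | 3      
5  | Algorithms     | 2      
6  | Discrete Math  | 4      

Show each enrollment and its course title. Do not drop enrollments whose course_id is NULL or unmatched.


LEFT JOIN keeps every row from enrollments (the left table); where course_id has no match in courses, the course columns become NULL. Walk through each enrollment:
  - enrollment 1 (Frank): course_id=1 -> matches Networks
  - enrollment 2 (Leo): course_id=1 -> matches Networks
  - enrollment 3 (Dave): course_id=1 -> matches Networks
  - enrollment 4 (Eli): course_id=NULL, no match -> kept with NULL
  - enrollment 5 (Karen): course_id=2 -> matches Physics
  - enrollment 6 (Uma): course_id=5 -> matches Algorithms
  - enrollment 7 (Quinn): course_id=4 -> matches Databases
All 7 rows appear; 1 has NULL course.

SQL:
SELECT a.student, b.title AS course
FROM enrollments a
LEFT JOIN courses b ON a.course_id = b.id

Result:
student | course    
--------+-----------
Frank   | Networks  
Leo     | Networks  
Dave    | Networks  
Eli     | NULL      
Karen   | Physics   
Uma     | Algorithms
Quinn   | Databases 


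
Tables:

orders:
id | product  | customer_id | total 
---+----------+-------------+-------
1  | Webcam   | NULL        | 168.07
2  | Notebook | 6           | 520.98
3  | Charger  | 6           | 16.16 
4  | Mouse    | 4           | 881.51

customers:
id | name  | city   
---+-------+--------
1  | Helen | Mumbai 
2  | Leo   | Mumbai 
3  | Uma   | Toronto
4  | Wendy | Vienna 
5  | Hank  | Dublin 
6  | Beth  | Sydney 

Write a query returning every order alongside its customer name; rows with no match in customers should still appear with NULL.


LEFT JOIN keeps every row from orders (the left table); where customer_id has no match in customers, the customer columns become NULL. Walk through each order:
  - order 1 (Webcam): customer_id=NULL, no match -> kept with NULL
  - order 2 (Notebook): customer_id=6 -> matches Beth
  - order 3 (Charger): customer_id=6 -> matches Beth
  - order 4 (Mouse): customer_id=4 -> matches Wendy
All 4 rows appear; 1 has NULL customer.

SQL:
SELECT a.product, b.name AS customer
FROM orders a
LEFT JOIN customers b ON a.customer_id = b.id

Result:
product  | customer
---------+---------
Webcam   | NULL    
Notebook | Beth    
Charger  | Beth    
Mouse    | Wendy   


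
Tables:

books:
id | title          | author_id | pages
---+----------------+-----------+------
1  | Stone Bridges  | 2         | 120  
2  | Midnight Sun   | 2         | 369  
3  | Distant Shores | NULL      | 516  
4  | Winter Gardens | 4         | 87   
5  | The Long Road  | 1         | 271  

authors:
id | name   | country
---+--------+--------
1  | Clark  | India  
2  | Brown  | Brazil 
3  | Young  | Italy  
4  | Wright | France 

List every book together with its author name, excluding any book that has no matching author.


INNER JOIN keeps only books rows whose author_id matches an id in authors. Walk through each book:
  - book 1 (Stone Bridges): author_id=2 -> matches Brown
  - book 2 (Midnight Sun): author_id=2 -> matches Brown
  - book 3 (Distant Shores): author_id=NULL, no match -> dropped
  - book 4 (Winter Gardens): author_id=4 -> matches Wright
  - book 5 (The Long Road): author_id=1 -> matches Clark
So 1 of 5 rows is dropped.

SQL:
SELECT a.title, b.name AS author
FROM books a
INNER JOIN authors b ON a.author_id = b.id

Result:
title          | author
---------------+-------
Stone Bridges  | Brown 
Midnight Sun   | Brown 
Winter Gardens | Wright
The Long Road  | Clark 


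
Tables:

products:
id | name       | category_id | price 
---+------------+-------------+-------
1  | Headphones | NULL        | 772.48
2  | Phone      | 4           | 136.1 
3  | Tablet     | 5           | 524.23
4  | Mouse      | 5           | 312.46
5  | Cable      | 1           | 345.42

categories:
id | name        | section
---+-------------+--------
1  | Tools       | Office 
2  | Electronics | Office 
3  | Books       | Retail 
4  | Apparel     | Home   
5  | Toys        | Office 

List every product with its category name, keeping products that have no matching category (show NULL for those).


LEFT JOIN keeps every row from products (the left table); where category_id has no match in categories, the category columns become NULL. Walk through each product:
  - product 1 (Headphones): category_id=NULL, no match -> kept with NULL
  - product 2 (Phone): category_id=4 -> matches Apparel
  - product 3 (Tablet): category_id=5 -> matches Toys
  - product 4 (Mouse): category_id=5 -> matches Toys
  - product 5 (Cable): category_id=1 -> matches Tools
All 5 rows appear; 1 has NULL category.

SQL:
SELECT a.name, b.name AS category
FROM products a
LEFT JOIN categories b ON a.category_id = b.id

Result:
name       | category
-----------+---------
Headphones | NULL    
Phone      | Apparel 
Tablet     | Toys    
Mouse      | Toys    
Cable      | Tools   


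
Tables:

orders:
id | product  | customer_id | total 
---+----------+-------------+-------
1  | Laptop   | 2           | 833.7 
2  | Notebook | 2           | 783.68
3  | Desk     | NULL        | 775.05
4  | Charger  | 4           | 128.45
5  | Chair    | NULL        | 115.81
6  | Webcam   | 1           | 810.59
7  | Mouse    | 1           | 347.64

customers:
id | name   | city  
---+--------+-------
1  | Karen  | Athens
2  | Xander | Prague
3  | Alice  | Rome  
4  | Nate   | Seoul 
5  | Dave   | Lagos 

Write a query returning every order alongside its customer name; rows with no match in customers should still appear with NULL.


LEFT JOIN keeps every row from orders (the left table); where customer_id has no match in customers, the customer columns become NULL. Walk through each order:
  - order 1 (Laptop): customer_id=2 -> matches Xander
  - order 2 (Notebook): customer_id=2 -> matches Xander
  - order 3 (Desk): customer_id=NULL, no match -> kept with NULL
  - order 4 (Charger): customer_id=4 -> matches Nate
  - order 5 (Chair): customer_id=NULL, no match -> kept with NULL
  - order 6 (Webcam): customer_id=1 -> matches Karen
  - order 7 (Mouse): customer_id=1 -> matches Karen
All 7 rows appear; 2 have NULL customer.

SQL:
SELECT a.product, b.name AS customer
FROM orders a
LEFT JOIN customers b ON a.customer_id = b.id

Result:
product  | customer
---------+---------
Laptop   | Xander  
Notebook | Xander  
Desk     | NULL    
Charger  | Nate    
Chair    | NULL    
Webcam   | Karen   
Mouse    | Karen   


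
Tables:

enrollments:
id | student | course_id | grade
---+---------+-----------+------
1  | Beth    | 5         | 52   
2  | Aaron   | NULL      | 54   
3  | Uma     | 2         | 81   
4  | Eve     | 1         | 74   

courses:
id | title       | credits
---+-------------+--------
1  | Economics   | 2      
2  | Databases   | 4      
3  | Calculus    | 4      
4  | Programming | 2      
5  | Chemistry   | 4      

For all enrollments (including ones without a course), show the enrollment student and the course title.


LEFT JOIN keeps every row from enrollments (the left table); where course_id has no match in courses, the course columns become NULL. Walk through each enrollment:
  - enrollment 1 (Beth): course_id=5 -> matches Chemistry
  - enrollment 2 (Aaron): course_id=NULL, no match -> kept with NULL
  - enrollment 3 (Uma): course_id=2 -> matches Databases
  - enrollment 4 (Eve): course_id=1 -> matches Economics
All 4 rows appear; 1 has NULL course.

SQL:
SELECT a.student, b.title AS course
FROM enrollments a
LEFT JOIN courses b ON a.course_id = b.id

Result:
student | course   
--------+----------
Beth    | Chemistry
Aaron   | NULL     
Uma     | Databases
Eve     | Economics


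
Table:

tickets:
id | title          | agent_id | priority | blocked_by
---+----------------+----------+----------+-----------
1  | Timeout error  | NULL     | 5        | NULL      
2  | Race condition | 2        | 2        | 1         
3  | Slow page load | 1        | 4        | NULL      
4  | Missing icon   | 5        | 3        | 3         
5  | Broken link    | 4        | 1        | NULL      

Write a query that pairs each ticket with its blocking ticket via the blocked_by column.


This is a self-join: tickets is joined to a second copy of itself, matching each row's blocked_by to another row's id. Use LEFT JOIN so rows with blocked_by=NULL are kept.
  - ticket 1 (Timeout error): blocked_by=NULL -> NULL
  - ticket 2 (Race condition): blocked_by=1 -> Timeout error
  - ticket 3 (Slow page load): blocked_by=NULL -> NULL
  - ticket 4 (Missing icon): blocked_by=3 -> Slow page load
  - ticket 5 (Broken link): blocked_by=NULL -> NULL

SQL:
SELECT a.title AS item, b.title AS blocked_by
FROM tickets a
LEFT JOIN tickets b ON a.blocked_by = b.id

Result:
item           | blocked_by    
---------------+---------------
Timeout error  | NULL          
Race condition | Timeout error 
Slow page load | NULL          
Missing icon   | Slow page load
Broken link    | NULL          


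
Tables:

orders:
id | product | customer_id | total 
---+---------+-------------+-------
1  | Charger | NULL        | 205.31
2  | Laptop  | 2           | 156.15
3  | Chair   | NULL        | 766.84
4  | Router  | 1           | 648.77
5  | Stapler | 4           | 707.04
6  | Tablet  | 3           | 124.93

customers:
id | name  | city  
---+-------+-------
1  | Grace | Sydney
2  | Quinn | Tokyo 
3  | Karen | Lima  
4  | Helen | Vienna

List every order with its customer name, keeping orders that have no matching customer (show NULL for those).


LEFT JOIN keeps every row from orders (the left table); where customer_id has no match in customers, the customer columns become NULL. Walk through each order:
  - order 1 (Charger): customer_id=NULL, no match -> kept with NULL
  - order 2 (Laptop): customer_id=2 -> matches Quinn
  - order 3 (Chair): customer_id=NULL, no match -> kept with NULL
  - order 4 (Router): customer_id=1 -> matches Grace
  - order 5 (Stapler): customer_id=4 -> matches Helen
  - order 6 (Tablet): customer_id=3 -> matches Karen
All 6 rows appear; 2 have NULL customer.

SQL:
SELECT a.product, b.name AS customer
FROM orders a
LEFT JOIN customers b ON a.customer_id = b.id

Result:
product | customer
--------+---------
Charger | NULL    
Laptop  | Quinn   
Chair   | NULL    
Router  | Grace   
Stapler | Helen   
Tablet  | Karen   


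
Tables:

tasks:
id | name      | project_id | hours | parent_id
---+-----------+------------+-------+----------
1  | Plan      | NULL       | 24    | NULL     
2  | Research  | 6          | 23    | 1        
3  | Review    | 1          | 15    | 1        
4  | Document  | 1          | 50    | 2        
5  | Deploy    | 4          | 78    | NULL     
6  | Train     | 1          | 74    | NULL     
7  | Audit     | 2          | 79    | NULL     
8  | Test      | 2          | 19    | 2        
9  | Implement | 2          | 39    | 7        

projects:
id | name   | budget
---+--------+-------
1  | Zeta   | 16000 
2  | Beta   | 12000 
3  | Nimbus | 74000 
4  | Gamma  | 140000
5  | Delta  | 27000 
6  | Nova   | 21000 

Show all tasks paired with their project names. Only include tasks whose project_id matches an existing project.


INNER JOIN keeps only tasks rows whose project_id matches an id in projects. Walk through each task:
  - task 1 (Plan): project_id=NULL, no match -> dropped
  - task 2 (Research): project_id=6 -> matches Nova
  - task 3 (Review): project_id=1 -> matches Zeta
  - task 4 (Document): project_id=1 -> matches Zeta
  - task 5 (Deploy): project_id=4 -> matches Gamma
  - task 6 (Train): project_id=1 -> matches Zeta
  - task 7 (Audit): project_id=2 -> matches Beta
  - task 8 (Test): project_id=2 -> matches Beta
  - task 9 (Implement): project_id=2 -> matches Beta
So 1 of 9 rows is dropped.

SQL:
SELECT a.name, b.name AS project
FROM tasks a
INNER JOIN projects b ON a.project_id = b.id

Result:
name      | project
----------+--------
Research  | Nova   
Review    | Zeta   
Document  | Zeta   
Deploy    | Gamma  
Train     | Zeta   
Audit     | Beta   
Test      | Beta   
Implement | Beta   


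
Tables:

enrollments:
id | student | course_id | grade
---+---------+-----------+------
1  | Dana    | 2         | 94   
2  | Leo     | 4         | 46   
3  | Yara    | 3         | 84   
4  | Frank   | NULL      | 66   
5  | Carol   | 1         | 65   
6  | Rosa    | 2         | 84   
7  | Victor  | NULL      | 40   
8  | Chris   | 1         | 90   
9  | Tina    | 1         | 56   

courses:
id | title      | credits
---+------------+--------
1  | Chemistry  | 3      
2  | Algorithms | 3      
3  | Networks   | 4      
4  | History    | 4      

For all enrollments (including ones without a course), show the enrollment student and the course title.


LEFT JOIN keeps every row from enrollments (the left table); where course_id has no match in courses, the course columns become NULL. Walk through each enrollment:
  - enrollment 1 (Dana): course_id=2 -> matches Algorithms
  - enrollment 2 (Leo): course_id=4 -> matches History
  - enrollment 3 (Yara): course_id=3 -> matches Networks
  - enrollment 4 (Frank): course_id=NULL, no match -> kept with NULL
  - enrollment 5 (Carol): course_id=1 -> matches Chemistry
  - enrollment 6 (Rosa): course_id=2 -> matches Algorithms
  - enrollment 7 (Victor): course_id=NULL, no match -> kept with NULL
  - enrollment 8 (Chris): course_id=1 -> matches Chemistry
  - enrollment 9 (Tina): course_id=1 -> matches Chemistry
All 9 rows appear; 2 have NULL course.

SQL:
SELECT a.student, b.title AS course
FROM enrollments a
LEFT JOIN courses b ON a.course_id = b.id

Result:
student | course    
--------+-----------
Dana    | Algorithms
Leo     | History   
Yara    | Networks  
Frank   | NULL      
Carol   | Chemistry 
Rosa    | Algorithms
Victor  | NULL      
Chris   | Chemistry 
Tina    | Chemistry 


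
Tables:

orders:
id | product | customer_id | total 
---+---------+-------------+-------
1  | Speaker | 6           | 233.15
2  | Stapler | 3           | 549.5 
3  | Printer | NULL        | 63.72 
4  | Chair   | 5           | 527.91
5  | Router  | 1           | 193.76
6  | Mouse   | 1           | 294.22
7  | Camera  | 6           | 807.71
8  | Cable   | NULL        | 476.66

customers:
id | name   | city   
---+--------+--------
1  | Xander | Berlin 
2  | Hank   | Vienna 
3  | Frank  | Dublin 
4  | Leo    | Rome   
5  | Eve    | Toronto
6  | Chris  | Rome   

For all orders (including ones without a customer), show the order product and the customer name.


LEFT JOIN keeps every row from orders (the left table); where customer_id has no match in customers, the customer columns become NULL. Walk through each order:
  - order 1 (Speaker): customer_id=6 -> matches Chris
  - order 2 (Stapler): customer_id=3 -> matches Frank
  - order 3 (Printer): customer_id=NULL, no match -> kept with NULL
  - order 4 (Chair): customer_id=5 -> matches Eve
  - order 5 (Router): customer_id=1 -> matches Xander
  - order 6 (Mouse): customer_id=1 -> matches Xander
  - order 7 (Camera): customer_id=6 -> matches Chris
  - order 8 (Cable): customer_id=NULL, no match -> kept with NULL
All 8 rows appear; 2 have NULL customer.

SQL:
SELECT a.product, b.name AS customer
FROM orders a
LEFT JOIN customers b ON a.customer_id = b.id

Result:
product | customer
--------+---------
Speaker | Chris   
Stapler | Frank   
Printer | NULL    
Chair   | Eve     
Router  | Xander  
Mouse   | Xander  
Camera  | Chris   
Cable   | NULL    


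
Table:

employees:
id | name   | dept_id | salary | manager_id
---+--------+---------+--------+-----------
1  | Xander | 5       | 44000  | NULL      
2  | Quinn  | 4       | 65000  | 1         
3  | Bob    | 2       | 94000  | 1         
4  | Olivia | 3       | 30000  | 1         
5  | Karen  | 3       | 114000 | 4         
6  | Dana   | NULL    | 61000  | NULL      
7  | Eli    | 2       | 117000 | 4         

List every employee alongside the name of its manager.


This is a self-join: employees is joined to a second copy of itself, matching each row's manager_id to another row's id. Use LEFT JOIN so rows with manager_id=NULL are kept.
  - employee 1 (Xander): manager_id=NULL -> NULL
  - employee 2 (Quinn): manager_id=1 -> Xander
  - employee 3 (Bob): manager_id=1 -> Xander
  - employee 4 (Olivia): manager_id=1 -> Xander
  - employee 5 (Karen): manager_id=4 -> Olivia
  - employee 6 (Dana): manager_id=NULL -> NULL
  - employee 7 (Eli): manager_id=4 -> Olivia

SQL:
SELECT a.name AS item, b.name AS manager
FROM employees a
LEFT JOIN employees b ON a.manager_id = b.id

Result:
item   | manager
-------+--------
Xander | NULL   
Quinn  | Xander 
Bob    | Xander 
Olivia | Xander 
Karen  | Olivia 
Dana   | NULL   
Eli    | Olivia 


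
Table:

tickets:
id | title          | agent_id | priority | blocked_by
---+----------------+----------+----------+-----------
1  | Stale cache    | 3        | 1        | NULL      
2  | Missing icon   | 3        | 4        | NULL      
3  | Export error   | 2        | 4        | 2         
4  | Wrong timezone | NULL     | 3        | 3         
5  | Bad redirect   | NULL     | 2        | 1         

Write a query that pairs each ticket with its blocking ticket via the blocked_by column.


This is a self-join: tickets is joined to a second copy of itself, matching each row's blocked_by to another row's id. Use LEFT JOIN so rows with blocked_by=NULL are kept.
  - ticket 1 (Stale cache): blocked_by=NULL -> NULL
  - ticket 2 (Missing icon): blocked_by=NULL -> NULL
  - ticket 3 (Export error): blocked_by=2 -> Missing icon
  - ticket 4 (Wrong timezone): blocked_by=3 -> Export error
  - ticket 5 (Bad redirect): blocked_by=1 -> Stale cache

SQL:
SELECT a.title AS item, b.title AS blocked_by
FROM tickets a
LEFT JOIN tickets b ON a.blocked_by = b.id

Result:
item           | blocked_by  
---------------+-------------
Stale cache    | NULL        
Missing icon   | NULL        
Export error   | Missing icon
Wrong timezone | Export error
Bad redirect   | Stale cache 


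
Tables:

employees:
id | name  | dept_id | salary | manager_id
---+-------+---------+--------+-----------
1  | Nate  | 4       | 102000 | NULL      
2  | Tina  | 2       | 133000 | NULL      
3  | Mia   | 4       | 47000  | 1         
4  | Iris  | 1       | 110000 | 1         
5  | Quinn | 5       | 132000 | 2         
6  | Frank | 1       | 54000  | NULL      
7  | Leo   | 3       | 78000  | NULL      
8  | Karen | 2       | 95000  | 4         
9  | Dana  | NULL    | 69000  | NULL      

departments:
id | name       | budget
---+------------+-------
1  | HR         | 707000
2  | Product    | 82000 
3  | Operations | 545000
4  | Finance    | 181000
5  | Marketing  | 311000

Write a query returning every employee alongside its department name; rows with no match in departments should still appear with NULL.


LEFT JOIN keeps every row from employees (the left table); where dept_id has no match in departments, the department columns become NULL. Walk through each employee:
  - employee 1 (Nate): dept_id=4 -> matches Finance
  - employee 2 (Tina): dept_id=2 -> matches Product
  - employee 3 (Mia): dept_id=4 -> matches Finance
  - employee 4 (Iris): dept_id=1 -> matches HR
  - employee 5 (Quinn): dept_id=5 -> matches Marketing
  - employee 6 (Frank): dept_id=1 -> matches HR
  - employee 7 (Leo): dept_id=3 -> matches Operations
  - employee 8 (Karen): dept_id=2 -> matches Product
  - employee 9 (Dana): dept_id=NULL, no match -> kept with NULL
All 9 rows appear; 1 has NULL department.

SQL:
SELECT a.name, b.name AS department
FROM employees a
LEFT JOIN departments b ON a.dept_id = b.id

Result:
name  | department
------+-----------
Nate  | Finance   
Tina  | Product   
Mia   | Finance   
Iris  | HR        
Quinn | Marketing 
Frank | HR        
Leo   | Operations
Karen | Product   
Dana  | NULL      


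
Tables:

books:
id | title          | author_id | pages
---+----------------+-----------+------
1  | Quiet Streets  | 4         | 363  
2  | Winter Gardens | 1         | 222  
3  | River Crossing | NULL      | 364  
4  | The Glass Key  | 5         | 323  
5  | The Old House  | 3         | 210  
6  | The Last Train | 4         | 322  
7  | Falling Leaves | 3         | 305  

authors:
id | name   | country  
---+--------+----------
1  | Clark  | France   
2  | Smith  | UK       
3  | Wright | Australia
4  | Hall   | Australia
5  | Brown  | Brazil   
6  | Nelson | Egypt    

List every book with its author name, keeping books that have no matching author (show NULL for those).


LEFT JOIN keeps every row from books (the left table); where author_id has no match in authors, the author columns become NULL. Walk through each book:
  - book 1 (Quiet Streets): author_id=4 -> matches Hall
  - book 2 (Winter Gardens): author_id=1 -> matches Clark
  - book 3 (River Crossing): author_id=NULL, no match -> kept with NULL
  - book 4 (The Glass Key): author_id=5 -> matches Brown
  - book 5 (The Old House): author_id=3 -> matches Wright
  - book 6 (The Last Train): author_id=4 -> matches Hall
  - book 7 (Falling Leaves): author_id=3 -> matches Wright
All 7 rows appear; 1 has NULL author.

SQL:
SELECT a.title, b.name AS author
FROM books a
LEFT JOIN authors b ON a.author_id = b.id

Result:
title          | author
---------------+-------
Quiet Streets  | Hall  
Winter Gardens | Clark 
River Crossing | NULL  
The Glass Key  | Brown 
The Old House  | Wright
The Last Train | Hall  
Falling Leaves | Wright


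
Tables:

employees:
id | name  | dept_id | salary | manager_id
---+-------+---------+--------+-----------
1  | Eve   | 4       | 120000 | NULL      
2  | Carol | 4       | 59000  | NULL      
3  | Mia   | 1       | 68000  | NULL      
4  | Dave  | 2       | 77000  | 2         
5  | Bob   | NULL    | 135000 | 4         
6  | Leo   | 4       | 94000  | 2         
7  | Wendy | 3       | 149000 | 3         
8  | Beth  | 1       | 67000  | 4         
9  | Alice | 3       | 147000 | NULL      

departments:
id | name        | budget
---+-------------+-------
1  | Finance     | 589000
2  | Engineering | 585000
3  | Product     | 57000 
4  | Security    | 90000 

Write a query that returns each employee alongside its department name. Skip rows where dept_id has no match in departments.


INNER JOIN keeps only employees rows whose dept_id matches an id in departments. Walk through each employee:
  - employee 1 (Eve): dept_id=4 -> matches Security
  - employee 2 (Carol): dept_id=4 -> matches Security
  - employee 3 (Mia): dept_id=1 -> matches Finance
  - employee 4 (Dave): dept_id=2 -> matches Engineering
  - employee 5 (Bob): dept_id=NULL, no match -> dropped
  - employee 6 (Leo): dept_id=4 -> matches Security
  - employee 7 (Wendy): dept_id=3 -> matches Product
  - employee 8 (Beth): dept_id=1 -> matches Finance
  - employee 9 (Alice): dept_id=3 -> matches Product
So 1 of 9 rows is dropped.

SQL:
SELECT a.name, b.name AS department
FROM employees a
INNER JOIN departments b ON a.dept_id = b.id

Result:
name  | department 
------+------------
Eve   | Security   
Carol | Security   
Mia   | Finance    
Dave  | Engineering
Leo   | Security   
Wendy | Product    
Beth  | Finance    
Alice | Product    


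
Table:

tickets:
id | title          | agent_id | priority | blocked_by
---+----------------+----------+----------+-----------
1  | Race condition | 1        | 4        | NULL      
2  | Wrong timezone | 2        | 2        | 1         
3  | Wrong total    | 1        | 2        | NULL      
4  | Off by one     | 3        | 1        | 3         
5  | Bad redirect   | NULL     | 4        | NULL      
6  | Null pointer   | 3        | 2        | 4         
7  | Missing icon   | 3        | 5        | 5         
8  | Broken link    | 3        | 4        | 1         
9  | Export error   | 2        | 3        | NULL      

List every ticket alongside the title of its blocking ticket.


This is a self-join: tickets is joined to a second copy of itself, matching each row's blocked_by to another row's id. Use LEFT JOIN so rows with blocked_by=NULL are kept.
  - ticket 1 (Race condition): blocked_by=NULL -> NULL
  - ticket 2 (Wrong timezone): blocked_by=1 -> Race condition
  - ticket 3 (Wrong total): blocked_by=NULL -> NULL
  - ticket 4 (Off by one): blocked_by=3 -> Wrong total
  - ticket 5 (Bad redirect): blocked_by=NULL -> NULL
  - ticket 6 (Null pointer): blocked_by=4 -> Off by one
  - ticket 7 (Missing icon): blocked_by=5 -> Bad redirect
  - ticket 8 (Broken link): blocked_by=1 -> Race condition
  - ticket 9 (Export error): blocked_by=NULL -> NULL

SQL:
SELECT a.title AS item, b.title AS blocked_by
FROM tickets a
LEFT JOIN tickets b ON a.blocked_by = b.id

Result:
item           | blocked_by    
---------------+---------------
Race condition | NULL          
Wrong timezone | Race condition
Wrong total    | NULL          
Off by one     | Wrong total   
Bad redirect   | NULL          
Null pointer   | Off by one    
Missing icon   | Bad redirect  
Broken link    | Race condition
Export error   | NULL          
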